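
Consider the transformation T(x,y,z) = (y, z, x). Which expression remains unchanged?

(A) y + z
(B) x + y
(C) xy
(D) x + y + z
D

Apply T(x,y,z) = (y, z, x) to each option, i.e. replace (x, y, z) by the transformed coordinates.
Substitute the transformed coordinates into each option and compare with the original:
(A) y + z  ->  (z) + (x) = x + z   [differs from y + z: not invariant]
(B) x + y  ->  (y) + (z) = y + z   [differs from x + y: not invariant]
(C) xy  ->  (y)(z) = yz   [differs from xy: not invariant]
(D) x + y + z  ->  (y) + (z) + (x) = x + y + z   [equals x + y + z: invariant]

Only option (D), x + y + z, is unchanged by the transformation.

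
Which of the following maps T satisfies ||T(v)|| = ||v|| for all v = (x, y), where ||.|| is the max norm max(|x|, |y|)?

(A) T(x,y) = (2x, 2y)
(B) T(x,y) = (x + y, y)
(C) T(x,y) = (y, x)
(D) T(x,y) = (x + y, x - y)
C

A transformation preserves a norm if ||T(v)|| = ||v|| for every v; a single vector where the norm changes rules an option out.

(A) T(x,y) = (2x, 2y): v = (1, 0) has norm max(|1|, |0|) = 1, but T(v) = (2, 0) has norm 2 -- not preserved.
(B) T(x,y) = (x + y, y): v = (1, 1) has norm max(|1|, |1|) = 1, but T(v) = (2, 1) has norm 2 -- not preserved.
(C) T(x,y) = (y, x): preserves the norm -- it only permutes the coordinates and/or flips signs, which leaves max(|x|, |y|) unchanged.
(D) T(x,y) = (x + y, x - y): v = (1, 1) has norm max(|1|, |1|) = 1, but T(v) = (2, 0) has norm 2 -- not preserved.

Therefore the answer is (C).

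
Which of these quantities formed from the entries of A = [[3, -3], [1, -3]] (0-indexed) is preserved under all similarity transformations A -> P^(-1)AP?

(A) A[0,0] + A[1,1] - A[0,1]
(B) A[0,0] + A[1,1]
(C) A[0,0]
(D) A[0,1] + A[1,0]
B

A[0,0] + A[1,1] is the trace of A. By the cyclic property of the trace, tr(P^(-1)AP) = tr(APP^(-1)) = tr(A), so it is the same for every matrix similar to A.

The other combinations are not similarity invariants. For example, take P = [[1, 1], [1, 2]] (det P = 1), so P^(-1) = [[2, -1], [-1, 1]] and
B = P^(-1)AP = [[2, -1], [-2, -2]].
Evaluating each option on A and on B:
(A) A[0,0] + A[1,1] - A[0,1]: 3 for A, 1 for B -> changes
(B) A[0,0] + A[1,1]: 0 for A, 0 for B -> unchanged
(C) A[0,0]: 3 for A, 2 for B -> changes
(D) A[0,1] + A[1,0]: -2 for A, -3 for B -> changes

Only (B) A[0,0] + A[1,1] = 0 survives (and it does so for every P, not just this one), so it is the invariant.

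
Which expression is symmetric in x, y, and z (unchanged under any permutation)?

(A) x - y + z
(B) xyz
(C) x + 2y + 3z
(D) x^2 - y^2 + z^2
B

A symmetric expression is unchanged when the variables are permuted; here the transformation to test is the swap (x, y) -> (y, x).
A symmetric expression must survive every permutation; the single swap x <-> y already eliminates the distractors, and the keyed expression is also unchanged by x <-> z and y <-> z (each variable enters it in exactly the same way).
Substitute the transformed coordinates into each option and compare with the original:
(A) x - y + z  ->  (y) - (x) + z = -x + y + z   [differs from x - y + z: not invariant]
(B) xyz  ->  (y)(x)z = xyz   [equals xyz: invariant]
(C) x + 2y + 3z  ->  (y) + 2(x) + 3z = 2x + y + 3z   [differs from x + 2y + 3z: not invariant]
(D) x^2 - y^2 + z^2  ->  (y)^2 - (x)^2 + z^2 = -x^2 + y^2 + z^2   [differs from x^2 - y^2 + z^2: not invariant]

Only option (B), xyz, is unchanged by the transformation.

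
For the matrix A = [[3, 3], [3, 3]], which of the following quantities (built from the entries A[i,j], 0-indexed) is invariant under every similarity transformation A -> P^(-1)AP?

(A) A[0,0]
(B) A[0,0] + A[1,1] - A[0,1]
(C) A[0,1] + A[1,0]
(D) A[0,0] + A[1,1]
D

A[0,0] + A[1,1] is the trace of A. By the cyclic property of the trace, tr(P^(-1)AP) = tr(APP^(-1)) = tr(A), so it is the same for every matrix similar to A.

The other combinations are not similarity invariants. For example, take P = [[1, -1], [0, 1]] (det P = 1), so P^(-1) = [[1, 1], [0, 1]] and
B = P^(-1)AP = [[6, 0], [3, 0]].
Evaluating each option on A and on B:
(A) A[0,0]: 3 for A, 6 for B -> changes
(B) A[0,0] + A[1,1] - A[0,1]: 3 for A, 6 for B -> changes
(C) A[0,1] + A[1,0]: 6 for A, 3 for B -> changes
(D) A[0,0] + A[1,1]: 6 for A, 6 for B -> unchanged

Only (D) A[0,0] + A[1,1] = 6 survives (and it does so for every P, not just this one), so it is the invariant.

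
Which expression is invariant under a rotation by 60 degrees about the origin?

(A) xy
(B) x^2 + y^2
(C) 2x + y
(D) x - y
B

A rotation by 60 degrees sends (x, y) to (x/2 - sqrt(3)y/2, sqrt(3)x/2 + y/2).
Substitute the transformed coordinates into each option and compare with the original:
(A) xy  ->  (x/2 - sqrt(3)y/2)(sqrt(3)x/2 + y/2) = sqrt(3)x^2/4 - xy/2 - sqrt(3)y^2/4   [differs from xy: not invariant]
(B) x^2 + y^2  ->  (x/2 - sqrt(3)y/2)^2 + (sqrt(3)x/2 + y/2)^2 = x^2 + y^2   [equals x^2 + y^2: invariant]
(C) 2x + y  ->  2(x/2 - sqrt(3)y/2) + (sqrt(3)x/2 + y/2) = sqrt(3)x/2 + x - sqrt(3)y + y/2   [differs from 2x + y: not invariant]
(D) x - y  ->  (x/2 - sqrt(3)y/2) - (sqrt(3)x/2 + y/2) = -sqrt(3)x/2 + x/2 - sqrt(3)y/2 - y/2   [differs from x - y: not invariant]

Only option (B), x^2 + y^2, is unchanged by the transformation.
Geometrically, x^2 + y^2 is the squared distance from the origin, which every rotation about the origin preserves.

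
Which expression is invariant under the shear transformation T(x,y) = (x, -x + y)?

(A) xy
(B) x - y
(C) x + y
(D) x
D

Under the shear T(x,y) = (x, -x + y):
Substitute the transformed coordinates into each option and compare with the original:
(A) xy  ->  (x)(-x + y) = -x^2 + xy   [differs from xy: not invariant]
(B) x - y  ->  (x) - (-x + y) = 2x - y   [differs from x - y: not invariant]
(C) x + y  ->  (x) + (-x + y) = y   [differs from x + y: not invariant]
(D) x  ->  (x) = x   [equals x: invariant]

Only option (D), x, is unchanged by the transformation.
A vertical shear moves points parallel to the y-axis, so the x-coordinate (and any function of x alone) is unchanged.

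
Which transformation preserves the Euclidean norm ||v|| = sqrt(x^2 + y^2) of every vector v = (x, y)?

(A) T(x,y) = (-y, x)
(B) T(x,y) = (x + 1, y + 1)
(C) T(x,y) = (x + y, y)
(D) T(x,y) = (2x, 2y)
A

A transformation preserves a norm if ||T(v)|| = ||v|| for every v; a single vector where the norm changes rules an option out.

(A) T(x,y) = (-y, x): preserves the norm -- it is an orthogonal map (a rotation/reflection), and (-y)^2 + (x)^2 simplifies to x^2 + y^2.
(B) T(x,y) = (x + 1, y + 1): v = (1, 0) has norm sqrt((1)^2 + (0)^2) = 1, but T(v) = (2, 1) has norm sqrt(5) -- not preserved.
(C) T(x,y) = (x + y, y): v = (0, 1) has norm sqrt((0)^2 + (1)^2) = 1, but T(v) = (1, 1) has norm sqrt(2) -- not preserved.
(D) T(x,y) = (2x, 2y): v = (1, 0) has norm sqrt((1)^2 + (0)^2) = 1, but T(v) = (2, 0) has norm 2 -- not preserved.

Therefore the answer is (A).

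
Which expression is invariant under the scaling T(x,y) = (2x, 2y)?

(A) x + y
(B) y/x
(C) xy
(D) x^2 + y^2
B

Under the uniform scaling T(x,y) = (2x, 2y):
Substitute the transformed coordinates into each option and compare with the original:
(A) x + y  ->  (2x) + (2y) = 2x + 2y   [differs from x + y: not invariant]
(B) y/x  ->  (2y)/(2x) = y/x   [equals y/x: invariant]
(C) xy  ->  (2x)(2y) = 4xy   [differs from xy: not invariant]
(D) x^2 + y^2  ->  (2x)^2 + (2y)^2 = 4x^2 + 4y^2   [differs from x^2 + y^2: not invariant]

Only option (B), y/x, is unchanged by the transformation.
The common factor 2 cancels in a ratio of coordinates, while sums, products and sums of squares pick up factors of 2 or 4.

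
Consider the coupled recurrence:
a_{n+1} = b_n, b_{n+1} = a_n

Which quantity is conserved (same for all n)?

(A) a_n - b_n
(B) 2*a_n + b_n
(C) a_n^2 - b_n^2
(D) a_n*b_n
D

Replace a_n by a_{n+1} = b_n and b_n by b_{n+1} = a_n in each option and simplify:
(A) a_n - b_n  ->  (b_n) - (a_n) = -a_n + b_n   [not conserved]
(B) 2*a_n + b_n  ->  2*(b_n) + (a_n) = a_n + 2*b_n   [not conserved]
(C) a_n^2 - b_n^2  ->  (b_n)^2 - (a_n)^2 = -a_n^2 + b_n^2   [not conserved]
(D) a_n*b_n  ->  (b_n)*(a_n) = a_n*b_n   [conserved]

Only (D) a_n*b_n returns to itself after one step, so it is the conserved quantity.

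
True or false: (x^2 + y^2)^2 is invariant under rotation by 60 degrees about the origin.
True

Applying rotation by 60 degrees: x' = x*cos(60 degrees) - y*sin(60 degrees) = x/2 - sqrt(3)y/2, y' = x*sin(60 degrees) + y*cos(60 degrees) = sqrt(3)x/2 + y/2

Substituting into (x^2 + y^2)^2:
((x/2 - sqrt(3)y/2)^2 + (sqrt(3)x/2 + y/2)^2)^2
= x^4 + 2x^2y^2 + y^4 = (x^2 + y^2)^2

This equals the original expression (x^2 + y^2)^2, so it IS invariant.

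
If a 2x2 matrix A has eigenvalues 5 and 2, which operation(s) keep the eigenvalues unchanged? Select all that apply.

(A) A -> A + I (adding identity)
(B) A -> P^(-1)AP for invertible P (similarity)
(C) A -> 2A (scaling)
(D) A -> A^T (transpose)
B and D

Eigenvalues are preserved by:
1. Similarity transformations: A -> P^(-1)AP (same characteristic polynomial)
2. Transpose: A^T has the same eigenvalues as A

Eigenvalues are NOT preserved by:
- Adding identity: eigenvalues become 5+1, 2+1
- Scaling: eigenvalues become 10, 4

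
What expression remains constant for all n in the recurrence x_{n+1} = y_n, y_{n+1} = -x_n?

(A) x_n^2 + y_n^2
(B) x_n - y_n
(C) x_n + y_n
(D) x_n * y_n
A

For the recurrence x_{n+1} = y_n, y_{n+1} = -x_n:

x_{n+1}^2 + y_{n+1}^2 = y_n^2 + (-x_n)^2 = x_n^2 + y_n^2
The sum of squares is conserved (like energy in a harmonic oscillator).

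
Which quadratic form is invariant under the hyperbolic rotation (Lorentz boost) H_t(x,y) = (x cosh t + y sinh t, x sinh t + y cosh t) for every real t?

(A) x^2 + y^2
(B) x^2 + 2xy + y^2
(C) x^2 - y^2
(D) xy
C

Write x' = x cosh t + y sinh t, y' = x sinh t + y cosh t and substitute into each option:
(A) x^2 + y^2: (x cosh t + y sinh t)^2 + (x sinh t + y cosh t)^2 = (x^2 + y^2)(cosh^2 t + sinh^2 t) + 4xy sinh t cosh t = (x^2 + y^2) cosh 2t + 2xy sinh 2t   [not invariant for t != 0]
(B) x^2 + 2xy + y^2: (x' + y')^2 with x' + y' = (x + y)(cosh t + sinh t) = (x + y)e^t, so it becomes (x + y)^2 e^(2t)   [not invariant for t != 0]
(C) x^2 - y^2: (x cosh t + y sinh t)^2 - (x sinh t + y cosh t)^2 = x^2(cosh^2 t - sinh^2 t) + 2xy(cosh t sinh t - sinh t cosh t) + y^2(sinh^2 t - cosh^2 t) = x^2 - y^2   [invariant, using cosh^2 t - sinh^2 t = 1]
(D) xy: (x cosh t + y sinh t)(x sinh t + y cosh t) = xy(cosh^2 t + sinh^2 t) + (x^2 + y^2) sinh t cosh t = xy cosh 2t + (x^2 + y^2)(sinh 2t)/2   [not invariant for t != 0]

Only (C) x^2 - y^2 is unchanged; it is the Minkowski form preserved by Lorentz boosts, just as x^2 + y^2 is preserved by ordinary rotations.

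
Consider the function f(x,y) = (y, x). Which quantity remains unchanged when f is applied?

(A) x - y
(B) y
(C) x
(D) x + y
D

For f(x,y) = (y, x):
After applying f: x' = y, y' = x. So x' + y' = y + x = x + y.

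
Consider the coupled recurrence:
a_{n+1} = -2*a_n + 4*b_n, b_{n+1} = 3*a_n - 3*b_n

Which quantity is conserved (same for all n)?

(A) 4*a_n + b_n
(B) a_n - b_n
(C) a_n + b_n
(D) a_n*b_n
C

Replace a_n by a_{n+1} = -2*a_n + 4*b_n and b_n by b_{n+1} = 3*a_n - 3*b_n in each option and simplify:
(A) 4*a_n + b_n  ->  4*(-2*a_n + 4*b_n) + (3*a_n - 3*b_n) = -5*a_n + 13*b_n   [not conserved]
(B) a_n - b_n  ->  (-2*a_n + 4*b_n) - (3*a_n - 3*b_n) = -5*a_n + 7*b_n   [not conserved]
(C) a_n + b_n  ->  (-2*a_n + 4*b_n) + (3*a_n - 3*b_n) = a_n + b_n   [conserved]
(D) a_n*b_n  ->  (-2*a_n + 4*b_n)*(3*a_n - 3*b_n) = -6*a_n^2 + 18*a_n*b_n - 12*b_n^2   [not conserved]

Only (C) a_n + b_n returns to itself after one step, so it is the conserved quantity.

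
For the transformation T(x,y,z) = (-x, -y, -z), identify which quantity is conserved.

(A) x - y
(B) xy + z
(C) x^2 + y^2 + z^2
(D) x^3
C

Apply T(x,y,z) = (-x, -y, -z) to each option, i.e. replace (x, y, z) by the transformed coordinates.
Substitute the transformed coordinates into each option and compare with the original:
(A) x - y  ->  (-x) - (-y) = -x + y   [differs from x - y: not invariant]
(B) xy + z  ->  (-x)(-y) + (-z) = xy - z   [differs from xy + z: not invariant]
(C) x^2 + y^2 + z^2  ->  (-x)^2 + (-y)^2 + (-z)^2 = x^2 + y^2 + z^2   [equals x^2 + y^2 + z^2: invariant]
(D) x^3  ->  (-x)^3 = -x^3   [differs from x^3: not invariant]

Only option (C), x^2 + y^2 + z^2, is unchanged by the transformation.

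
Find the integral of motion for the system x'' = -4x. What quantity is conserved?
E = (x')^2 + 4x^2

Multiply the equation by x':
x' * x'' = -4x * x'
The left side is d/dt[(x')^2/2] and the right side is d/dt[-4x^2/2], so
d/dt[(x')^2/2 + 4x^2/2] = 0, i.e. (x')^2/2 + 4x^2/2 = constant.
Multiplying by 2, the integral of motion is E = (x')^2 + 4x^2.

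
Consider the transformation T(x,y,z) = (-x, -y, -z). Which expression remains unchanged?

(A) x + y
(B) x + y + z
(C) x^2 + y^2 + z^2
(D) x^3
C

Apply T(x,y,z) = (-x, -y, -z) to each option, i.e. replace (x, y, z) by the transformed coordinates.
Substitute the transformed coordinates into each option and compare with the original:
(A) x + y  ->  (-x) + (-y) = -x - y   [differs from x + y: not invariant]
(B) x + y + z  ->  (-x) + (-y) + (-z) = -x - y - z   [differs from x + y + z: not invariant]
(C) x^2 + y^2 + z^2  ->  (-x)^2 + (-y)^2 + (-z)^2 = x^2 + y^2 + z^2   [equals x^2 + y^2 + z^2: invariant]
(D) x^3  ->  (-x)^3 = -x^3   [differs from x^3: not invariant]

Only option (C), x^2 + y^2 + z^2, is unchanged by the transformation.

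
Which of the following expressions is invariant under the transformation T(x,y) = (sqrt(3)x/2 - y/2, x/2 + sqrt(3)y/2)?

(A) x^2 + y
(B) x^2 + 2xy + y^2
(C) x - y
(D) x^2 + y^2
D

An expression E(x,y) is invariant under T if E(T(x,y)) = E(x,y). Here T(x,y) = (sqrt(3)x/2 - y/2, x/2 + sqrt(3)y/2).
Substitute the transformed coordinates into each option and compare with the original:
(A) x^2 + y  ->  (sqrt(3)x/2 - y/2)^2 + (x/2 + sqrt(3)y/2) = 3x^2/4 - sqrt(3)xy/2 + x/2 + y^2/4 + sqrt(3)y/2   [differs from x^2 + y: not invariant]
(B) x^2 + 2xy + y^2  ->  (sqrt(3)x/2 - y/2)^2 + 2(sqrt(3)x/2 - y/2)(x/2 + sqrt(3)y/2) + (x/2 + sqrt(3)y/2)^2 = sqrt(3)x^2/2 + x^2 + xy - sqrt(3)y^2/2 + y^2   [differs from x^2 + 2xy + y^2: not invariant]
(C) x - y  ->  (sqrt(3)x/2 - y/2) - (x/2 + sqrt(3)y/2) = -x/2 + sqrt(3)x/2 - sqrt(3)y/2 - y/2   [differs from x - y: not invariant]
(D) x^2 + y^2  ->  (sqrt(3)x/2 - y/2)^2 + (x/2 + sqrt(3)y/2)^2 = x^2 + y^2   [equals x^2 + y^2: invariant]

Only option (D), x^2 + y^2, is unchanged by the transformation.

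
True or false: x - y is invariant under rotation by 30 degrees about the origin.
False

Applying rotation by 30 degrees: x' = x*cos(30 degrees) - y*sin(30 degrees) = sqrt(3)x/2 - y/2, y' = x*sin(30 degrees) + y*cos(30 degrees) = x/2 + sqrt(3)y/2

Substituting into x - y:
(sqrt(3)x/2 - y/2) - (x/2 + sqrt(3)y/2)
= -x/2 + sqrt(3)x/2 - sqrt(3)y/2 - y/2

This differs from the original expression x - y, so it is NOT invariant.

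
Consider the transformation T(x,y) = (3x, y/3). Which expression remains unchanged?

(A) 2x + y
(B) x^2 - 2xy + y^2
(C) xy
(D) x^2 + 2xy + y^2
C

An expression E(x,y) is invariant under T if E(T(x,y)) = E(x,y). Here T(x,y) = (3x, y/3).
Substitute the transformed coordinates into each option and compare with the original:
(A) 2x + y  ->  2(3x) + (y/3) = 6x + y/3   [differs from 2x + y: not invariant]
(B) x^2 - 2xy + y^2  ->  (3x)^2 - 2(3x)(y/3) + (y/3)^2 = 9x^2 - 2xy + y^2/9   [differs from x^2 - 2xy + y^2: not invariant]
(C) xy  ->  (3x)(y/3) = xy   [equals xy: invariant]
(D) x^2 + 2xy + y^2  ->  (3x)^2 + 2(3x)(y/3) + (y/3)^2 = 9x^2 + 2xy + y^2/9   [differs from x^2 + 2xy + y^2: not invariant]

Only option (C), xy, is unchanged by the transformation.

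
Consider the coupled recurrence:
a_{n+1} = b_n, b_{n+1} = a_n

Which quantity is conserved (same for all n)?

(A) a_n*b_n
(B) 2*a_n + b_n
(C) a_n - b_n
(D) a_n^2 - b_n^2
A

Replace a_n by a_{n+1} = b_n and b_n by b_{n+1} = a_n in each option and simplify:
(A) a_n*b_n  ->  (b_n)*(a_n) = a_n*b_n   [conserved]
(B) 2*a_n + b_n  ->  2*(b_n) + (a_n) = a_n + 2*b_n   [not conserved]
(C) a_n - b_n  ->  (b_n) - (a_n) = -a_n + b_n   [not conserved]
(D) a_n^2 - b_n^2  ->  (b_n)^2 - (a_n)^2 = -a_n^2 + b_n^2   [not conserved]

Only (A) a_n*b_n returns to itself after one step, so it is the conserved quantity.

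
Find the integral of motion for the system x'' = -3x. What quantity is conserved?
E = (x')^2 + 3x^2

Multiply the equation by x':
x' * x'' = -3x * x'
The left side is d/dt[(x')^2/2] and the right side is d/dt[-3x^2/2], so
d/dt[(x')^2/2 + 3x^2/2] = 0, i.e. (x')^2/2 + 3x^2/2 = constant.
Multiplying by 2, the integral of motion is E = (x')^2 + 3x^2.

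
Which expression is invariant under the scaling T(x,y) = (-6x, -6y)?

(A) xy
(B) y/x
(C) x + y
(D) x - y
B

Under the uniform scaling T(x,y) = (-6x, -6y):
Substitute the transformed coordinates into each option and compare with the original:
(A) xy  ->  (-6x)(-6y) = 36xy   [differs from xy: not invariant]
(B) y/x  ->  (-6y)/(-6x) = y/x   [equals y/x: invariant]
(C) x + y  ->  (-6x) + (-6y) = -6x - 6y   [differs from x + y: not invariant]
(D) x - y  ->  (-6x) - (-6y) = -6x + 6y   [differs from x - y: not invariant]

Only option (B), y/x, is unchanged by the transformation.
The common factor -6 cancels in a ratio of coordinates, while sums, products and sums of squares pick up factors of -6 or 36.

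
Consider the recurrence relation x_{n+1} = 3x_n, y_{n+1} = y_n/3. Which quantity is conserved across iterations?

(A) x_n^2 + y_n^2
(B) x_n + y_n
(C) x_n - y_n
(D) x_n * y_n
D

For the recurrence x_{n+1} = 3x_n, y_{n+1} = y_n/3:

x_{n+1} * y_{n+1} = (3x_n) * (y_n/3) = x_n * y_n
The product is conserved.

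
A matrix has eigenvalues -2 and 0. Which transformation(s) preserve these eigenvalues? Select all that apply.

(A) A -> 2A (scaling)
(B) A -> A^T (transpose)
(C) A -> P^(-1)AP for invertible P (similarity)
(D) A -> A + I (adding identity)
B and C

Eigenvalues are preserved by:
1. Similarity transformations: A -> P^(-1)AP (same characteristic polynomial)
2. Transpose: A^T has the same eigenvalues as A

Eigenvalues are NOT preserved by:
- Adding identity: eigenvalues become -2+1, 0+1
- Scaling: eigenvalues become -4, 0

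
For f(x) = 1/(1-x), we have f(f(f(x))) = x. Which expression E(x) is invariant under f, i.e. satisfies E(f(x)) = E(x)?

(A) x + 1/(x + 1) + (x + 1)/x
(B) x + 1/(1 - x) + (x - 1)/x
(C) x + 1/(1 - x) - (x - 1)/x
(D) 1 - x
B

Replace x by f(x) = 1/(1 - x) in each option and simplify. As a quick numerical cross-check, also compare E(5) with E(f(5)) = E(-1/4).

(A) x + 1/(x + 1) + (x + 1)/x  ->  (1/(1 - x)) + 1/((1/(1 - x)) + 1) + ((1/(1 - x)) + 1)/(1/(1 - x)) = (-x^3 + 6x^2 - 11x + 7)/(x^2 - 3x + 2); check: E(5) = 191/30 but E(-1/4) = -23/12.   [not invariant]
(B) x + 1/(1 - x) + (x - 1)/x  ->  (1/(1 - x)) + 1/(1 - (1/(1 - x))) + ((1/(1 - x)) - 1)/(1/(1 - x)), which simplifies back to x + 1/(1 - x) + (x - 1)/x; check: E(5) = 111/20, E(-1/4) = 111/20.   [invariant]
(C) x + 1/(1 - x) - (x - 1)/x  ->  (1/(1 - x)) + 1/(1 - (1/(1 - x))) - ((1/(1 - x)) - 1)/(1/(1 - x)) = (x^2(1 - x) - x + (x - 1)^2)/(x(x - 1)); check: E(5) = 79/20 but E(-1/4) = -89/20.   [not invariant]
(D) 1 - x  ->  1 - (1/(1 - x)) = x/(x - 1); check: E(5) = -4 but E(-1/4) = 5/4.   [not invariant]

Only (B) is unchanged. Indeed f(f(x)) = 1/(1 - 1/(1-x)) = (1-x)/(-x) = (x-1)/x, so E(x) = x + f(x) + f(f(x)) is the sum over the whole 3-cycle; applying f just permutes the three terms cyclically (x -> f(x) -> f(f(x)) -> x), leaving the sum unchanged.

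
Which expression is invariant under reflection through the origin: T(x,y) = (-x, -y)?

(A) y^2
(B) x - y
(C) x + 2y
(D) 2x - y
A

The map is reflection through the origin: T(x,y) = (-x, -y).
Substitute the transformed coordinates into each option and compare with the original:
(A) y^2  ->  (-y)^2 = y^2   [equals y^2: invariant]
(B) x - y  ->  (-x) - (-y) = -x + y   [differs from x - y: not invariant]
(C) x + 2y  ->  (-x) + 2(-y) = -x - 2y   [differs from x + 2y: not invariant]
(D) 2x - y  ->  2(-x) - (-y) = -2x + y   [differs from 2x - y: not invariant]

Only option (A), y^2, is unchanged by the transformation.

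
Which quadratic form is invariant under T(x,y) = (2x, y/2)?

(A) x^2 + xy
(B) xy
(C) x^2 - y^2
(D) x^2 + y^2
B

T multiplies x by 2 and divides y by 2.
Substitute the transformed coordinates into each option and compare with the original:
(A) x^2 + xy  ->  (2x)^2 + (2x)(y/2) = 4x^2 + xy   [differs from x^2 + xy: not invariant]
(B) xy  ->  (2x)(y/2) = xy   [equals xy: invariant]
(C) x^2 - y^2  ->  (2x)^2 - (y/2)^2 = 4x^2 - y^2/4   [differs from x^2 - y^2: not invariant]
(D) x^2 + y^2  ->  (2x)^2 + (y/2)^2 = 4x^2 + y^2/4   [differs from x^2 + y^2: not invariant]

Only option (B), xy, is unchanged by the transformation.
The factors 2 and 1/2 cancel only in the pure product xy.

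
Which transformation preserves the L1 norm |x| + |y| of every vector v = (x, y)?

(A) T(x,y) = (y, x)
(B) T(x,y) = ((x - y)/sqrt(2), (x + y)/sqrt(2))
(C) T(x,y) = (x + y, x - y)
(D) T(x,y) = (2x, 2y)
A

A transformation preserves a norm if ||T(v)|| = ||v|| for every v; a single vector where the norm changes rules an option out.

(A) T(x,y) = (y, x): preserves the norm -- it only permutes the coordinates and/or flips signs, which leaves |x| + |y| unchanged.
(B) T(x,y) = ((x - y)/sqrt(2), (x + y)/sqrt(2)): v = (1, 0) has norm |1| + |0| = 1, but T(v) = (sqrt(2)/2, sqrt(2)/2) has norm sqrt(2) -- not preserved.
(C) T(x,y) = (x + y, x - y): v = (1, 0) has norm |1| + |0| = 1, but T(v) = (1, 1) has norm 2 -- not preserved.
(D) T(x,y) = (2x, 2y): v = (1, 0) has norm |1| + |0| = 1, but T(v) = (2, 0) has norm 2 -- not preserved.

Therefore the answer is (A).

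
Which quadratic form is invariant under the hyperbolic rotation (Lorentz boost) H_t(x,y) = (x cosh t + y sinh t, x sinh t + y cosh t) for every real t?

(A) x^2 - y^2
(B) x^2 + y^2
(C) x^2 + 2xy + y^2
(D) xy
A

Write x' = x cosh t + y sinh t, y' = x sinh t + y cosh t and substitute into each option:
(A) x^2 - y^2: (x cosh t + y sinh t)^2 - (x sinh t + y cosh t)^2 = x^2(cosh^2 t - sinh^2 t) + 2xy(cosh t sinh t - sinh t cosh t) + y^2(sinh^2 t - cosh^2 t) = x^2 - y^2   [invariant, using cosh^2 t - sinh^2 t = 1]
(B) x^2 + y^2: (x cosh t + y sinh t)^2 + (x sinh t + y cosh t)^2 = (x^2 + y^2)(cosh^2 t + sinh^2 t) + 4xy sinh t cosh t = (x^2 + y^2) cosh 2t + 2xy sinh 2t   [not invariant for t != 0]
(C) x^2 + 2xy + y^2: (x' + y')^2 with x' + y' = (x + y)(cosh t + sinh t) = (x + y)e^t, so it becomes (x + y)^2 e^(2t)   [not invariant for t != 0]
(D) xy: (x cosh t + y sinh t)(x sinh t + y cosh t) = xy(cosh^2 t + sinh^2 t) + (x^2 + y^2) sinh t cosh t = xy cosh 2t + (x^2 + y^2)(sinh 2t)/2   [not invariant for t != 0]

Only (A) x^2 - y^2 is unchanged; it is the Minkowski form preserved by Lorentz boosts, just as x^2 + y^2 is preserved by ordinary rotations.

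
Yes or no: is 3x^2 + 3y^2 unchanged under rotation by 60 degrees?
Yes

Applying rotation by 60 degrees: x' = x*cos(60 degrees) - y*sin(60 degrees) = x/2 - sqrt(3)y/2, y' = x*sin(60 degrees) + y*cos(60 degrees) = sqrt(3)x/2 + y/2

Substituting into 3x^2 + 3y^2:
3(x/2 - sqrt(3)y/2)^2 + 3(sqrt(3)x/2 + y/2)^2
= 3x^2 + 3y^2

This equals the original expression 3x^2 + 3y^2, so it IS invariant.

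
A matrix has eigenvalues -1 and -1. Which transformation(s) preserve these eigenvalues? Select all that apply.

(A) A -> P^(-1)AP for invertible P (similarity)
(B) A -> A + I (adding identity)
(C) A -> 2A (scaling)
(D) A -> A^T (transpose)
A and D

Eigenvalues are preserved by:
1. Similarity transformations: A -> P^(-1)AP (same characteristic polynomial)
2. Transpose: A^T has the same eigenvalues as A

Eigenvalues are NOT preserved by:
- Adding identity: eigenvalues become -1+1, -1+1
- Scaling: eigenvalues become -2, -2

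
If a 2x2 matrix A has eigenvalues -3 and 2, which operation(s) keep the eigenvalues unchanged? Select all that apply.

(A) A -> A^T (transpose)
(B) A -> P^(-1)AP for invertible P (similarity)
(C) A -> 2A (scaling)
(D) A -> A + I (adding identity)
A and B

Eigenvalues are preserved by:
1. Similarity transformations: A -> P^(-1)AP (same characteristic polynomial)
2. Transpose: A^T has the same eigenvalues as A

Eigenvalues are NOT preserved by:
- Adding identity: eigenvalues become -3+1, 2+1
- Scaling: eigenvalues become -6, 4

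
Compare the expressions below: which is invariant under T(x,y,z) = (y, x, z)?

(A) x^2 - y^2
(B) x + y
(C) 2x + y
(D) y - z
B

Apply T(x,y,z) = (y, x, z) to each option, i.e. replace (x, y, z) by the transformed coordinates.
Substitute the transformed coordinates into each option and compare with the original:
(A) x^2 - y^2  ->  (y)^2 - (x)^2 = -x^2 + y^2   [differs from x^2 - y^2: not invariant]
(B) x + y  ->  (y) + (x) = x + y   [equals x + y: invariant]
(C) 2x + y  ->  2(y) + (x) = x + 2y   [differs from 2x + y: not invariant]
(D) y - z  ->  (x) - (z) = x - z   [differs from y - z: not invariant]

Only option (B), x + y, is unchanged by the transformation.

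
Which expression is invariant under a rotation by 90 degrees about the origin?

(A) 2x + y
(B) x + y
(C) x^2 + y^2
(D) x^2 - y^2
C

A rotation by 90 degrees sends (x, y) to (-y, x).
Substitute the transformed coordinates into each option and compare with the original:
(A) 2x + y  ->  2(-y) + (x) = x - 2y   [differs from 2x + y: not invariant]
(B) x + y  ->  (-y) + (x) = x - y   [differs from x + y: not invariant]
(C) x^2 + y^2  ->  (-y)^2 + (x)^2 = x^2 + y^2   [equals x^2 + y^2: invariant]
(D) x^2 - y^2  ->  (-y)^2 - (x)^2 = -x^2 + y^2   [differs from x^2 - y^2: not invariant]

Only option (C), x^2 + y^2, is unchanged by the transformation.
Geometrically, x^2 + y^2 is the squared distance from the origin, which every rotation about the origin preserves.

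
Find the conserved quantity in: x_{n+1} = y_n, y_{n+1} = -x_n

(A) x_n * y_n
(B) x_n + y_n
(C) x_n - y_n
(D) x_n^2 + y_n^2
D

For the recurrence x_{n+1} = y_n, y_{n+1} = -x_n:

x_{n+1}^2 + y_{n+1}^2 = y_n^2 + (-x_n)^2 = x_n^2 + y_n^2
The sum of squares is conserved (like energy in a harmonic oscillator).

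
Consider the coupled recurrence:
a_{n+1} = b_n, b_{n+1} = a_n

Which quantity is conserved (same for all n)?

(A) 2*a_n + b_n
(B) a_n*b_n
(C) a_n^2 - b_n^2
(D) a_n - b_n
B

Replace a_n by a_{n+1} = b_n and b_n by b_{n+1} = a_n in each option and simplify:
(A) 2*a_n + b_n  ->  2*(b_n) + (a_n) = a_n + 2*b_n   [not conserved]
(B) a_n*b_n  ->  (b_n)*(a_n) = a_n*b_n   [conserved]
(C) a_n^2 - b_n^2  ->  (b_n)^2 - (a_n)^2 = -a_n^2 + b_n^2   [not conserved]
(D) a_n - b_n  ->  (b_n) - (a_n) = -a_n + b_n   [not conserved]

Only (B) a_n*b_n returns to itself after one step, so it is the conserved quantity.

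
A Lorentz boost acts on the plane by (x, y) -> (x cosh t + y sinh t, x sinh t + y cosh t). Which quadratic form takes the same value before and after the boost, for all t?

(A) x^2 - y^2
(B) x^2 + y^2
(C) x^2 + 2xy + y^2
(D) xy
A

Write x' = x cosh t + y sinh t, y' = x sinh t + y cosh t and substitute into each option:
(A) x^2 - y^2: (x cosh t + y sinh t)^2 - (x sinh t + y cosh t)^2 = x^2(cosh^2 t - sinh^2 t) + 2xy(cosh t sinh t - sinh t cosh t) + y^2(sinh^2 t - cosh^2 t) = x^2 - y^2   [invariant, using cosh^2 t - sinh^2 t = 1]
(B) x^2 + y^2: (x cosh t + y sinh t)^2 + (x sinh t + y cosh t)^2 = (x^2 + y^2)(cosh^2 t + sinh^2 t) + 4xy sinh t cosh t = (x^2 + y^2) cosh 2t + 2xy sinh 2t   [not invariant for t != 0]
(C) x^2 + 2xy + y^2: (x' + y')^2 with x' + y' = (x + y)(cosh t + sinh t) = (x + y)e^t, so it becomes (x + y)^2 e^(2t)   [not invariant for t != 0]
(D) xy: (x cosh t + y sinh t)(x sinh t + y cosh t) = xy(cosh^2 t + sinh^2 t) + (x^2 + y^2) sinh t cosh t = xy cosh 2t + (x^2 + y^2)(sinh 2t)/2   [not invariant for t != 0]

Only (A) x^2 - y^2 is unchanged; it is the Minkowski form preserved by Lorentz boosts, just as x^2 + y^2 is preserved by ordinary rotations.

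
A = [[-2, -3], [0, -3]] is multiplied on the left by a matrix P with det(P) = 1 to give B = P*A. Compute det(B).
6

By the multiplicative property of determinants, det(B) = det(P*A) = det(P) * det(A) = det(A),
so the determinant is invariant under multiplication by any determinant-1 matrix; we just need det(A).

det(A) = (-2)(-3) - (-3)(0) = 6 - 0 = 6

Therefore det(B) = 1 * 6 = 6.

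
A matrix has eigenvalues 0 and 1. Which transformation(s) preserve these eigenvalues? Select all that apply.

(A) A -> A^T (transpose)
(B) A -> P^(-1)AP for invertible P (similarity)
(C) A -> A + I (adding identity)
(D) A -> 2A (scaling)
A and B

Eigenvalues are preserved by:
1. Similarity transformations: A -> P^(-1)AP (same characteristic polynomial)
2. Transpose: A^T has the same eigenvalues as A

Eigenvalues are NOT preserved by:
- Adding identity: eigenvalues become 0+1, 1+1
- Scaling: eigenvalues become 0, 2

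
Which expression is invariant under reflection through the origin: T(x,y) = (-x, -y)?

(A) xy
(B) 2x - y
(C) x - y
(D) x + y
A

The map is reflection through the origin: T(x,y) = (-x, -y).
Substitute the transformed coordinates into each option and compare with the original:
(A) xy  ->  (-x)(-y) = xy   [equals xy: invariant]
(B) 2x - y  ->  2(-x) - (-y) = -2x + y   [differs from 2x - y: not invariant]
(C) x - y  ->  (-x) - (-y) = -x + y   [differs from x - y: not invariant]
(D) x + y  ->  (-x) + (-y) = -x - y   [differs from x + y: not invariant]

Only option (A), xy, is unchanged by the transformation.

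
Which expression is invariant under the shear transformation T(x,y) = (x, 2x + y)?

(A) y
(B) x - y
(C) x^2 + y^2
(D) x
D

Under the shear T(x,y) = (x, 2x + y):
Substitute the transformed coordinates into each option and compare with the original:
(A) y  ->  (2x + y) = 2x + y   [differs from y: not invariant]
(B) x - y  ->  (x) - (2x + y) = -x - y   [differs from x - y: not invariant]
(C) x^2 + y^2  ->  (x)^2 + (2x + y)^2 = 5x^2 + 4xy + y^2   [differs from x^2 + y^2: not invariant]
(D) x  ->  (x) = x   [equals x: invariant]

Only option (D), x, is unchanged by the transformation.
A vertical shear moves points parallel to the y-axis, so the x-coordinate (and any function of x alone) is unchanged.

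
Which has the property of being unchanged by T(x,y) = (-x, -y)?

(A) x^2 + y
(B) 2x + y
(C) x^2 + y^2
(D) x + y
C

An expression E(x,y) is invariant under T if E(T(x,y)) = E(x,y). Here T(x,y) = (-x, -y).
Substitute the transformed coordinates into each option and compare with the original:
(A) x^2 + y  ->  (-x)^2 + (-y) = x^2 - y   [differs from x^2 + y: not invariant]
(B) 2x + y  ->  2(-x) + (-y) = -2x - y   [differs from 2x + y: not invariant]
(C) x^2 + y^2  ->  (-x)^2 + (-y)^2 = x^2 + y^2   [equals x^2 + y^2: invariant]
(D) x + y  ->  (-x) + (-y) = -x - y   [differs from x + y: not invariant]

Only option (C), x^2 + y^2, is unchanged by the transformation.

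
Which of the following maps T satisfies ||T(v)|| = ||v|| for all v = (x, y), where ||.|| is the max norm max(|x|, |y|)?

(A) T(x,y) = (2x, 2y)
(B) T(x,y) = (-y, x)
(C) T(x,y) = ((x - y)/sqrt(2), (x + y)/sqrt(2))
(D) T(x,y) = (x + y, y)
B

A transformation preserves a norm if ||T(v)|| = ||v|| for every v; a single vector where the norm changes rules an option out.

(A) T(x,y) = (2x, 2y): v = (1, 0) has norm max(|1|, |0|) = 1, but T(v) = (2, 0) has norm 2 -- not preserved.
(B) T(x,y) = (-y, x): preserves the norm -- it only permutes the coordinates and/or flips signs, which leaves max(|x|, |y|) unchanged.
(C) T(x,y) = ((x - y)/sqrt(2), (x + y)/sqrt(2)): v = (1, 0) has norm max(|1|, |0|) = 1, but T(v) = (sqrt(2)/2, sqrt(2)/2) has norm sqrt(2)/2 -- not preserved.
(D) T(x,y) = (x + y, y): v = (1, 1) has norm max(|1|, |1|) = 1, but T(v) = (2, 1) has norm 2 -- not preserved.

Therefore the answer is (B).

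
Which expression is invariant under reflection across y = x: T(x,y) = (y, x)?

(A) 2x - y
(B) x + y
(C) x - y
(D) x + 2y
B

The map is reflection across y = x: T(x,y) = (y, x).
Substitute the transformed coordinates into each option and compare with the original:
(A) 2x - y  ->  2(y) - (x) = -x + 2y   [differs from 2x - y: not invariant]
(B) x + y  ->  (y) + (x) = x + y   [equals x + y: invariant]
(C) x - y  ->  (y) - (x) = -x + y   [differs from x - y: not invariant]
(D) x + 2y  ->  (y) + 2(x) = 2x + y   [differs from x + 2y: not invariant]

Only option (B), x + y, is unchanged by the transformation.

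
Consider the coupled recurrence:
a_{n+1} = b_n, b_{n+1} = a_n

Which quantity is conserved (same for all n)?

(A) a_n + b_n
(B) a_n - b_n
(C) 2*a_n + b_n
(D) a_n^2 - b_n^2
A

Replace a_n by a_{n+1} = b_n and b_n by b_{n+1} = a_n in each option and simplify:
(A) a_n + b_n  ->  (b_n) + (a_n) = a_n + b_n   [conserved]
(B) a_n - b_n  ->  (b_n) - (a_n) = -a_n + b_n   [not conserved]
(C) 2*a_n + b_n  ->  2*(b_n) + (a_n) = a_n + 2*b_n   [not conserved]
(D) a_n^2 - b_n^2  ->  (b_n)^2 - (a_n)^2 = -a_n^2 + b_n^2   [not conserved]

Only (A) a_n + b_n returns to itself after one step, so it is the conserved quantity.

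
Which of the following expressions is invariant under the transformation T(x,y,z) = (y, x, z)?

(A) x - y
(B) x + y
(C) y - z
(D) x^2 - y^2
B

Apply T(x,y,z) = (y, x, z) to each option, i.e. replace (x, y, z) by the transformed coordinates.
Substitute the transformed coordinates into each option and compare with the original:
(A) x - y  ->  (y) - (x) = -x + y   [differs from x - y: not invariant]
(B) x + y  ->  (y) + (x) = x + y   [equals x + y: invariant]
(C) y - z  ->  (x) - (z) = x - z   [differs from y - z: not invariant]
(D) x^2 - y^2  ->  (y)^2 - (x)^2 = -x^2 + y^2   [differs from x^2 - y^2: not invariant]

Only option (B), x + y, is unchanged by the transformation.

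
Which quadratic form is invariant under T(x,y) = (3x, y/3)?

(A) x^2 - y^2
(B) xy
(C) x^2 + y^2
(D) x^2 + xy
B

T multiplies x by 3 and divides y by 3.
Substitute the transformed coordinates into each option and compare with the original:
(A) x^2 - y^2  ->  (3x)^2 - (y/3)^2 = 9x^2 - y^2/9   [differs from x^2 - y^2: not invariant]
(B) xy  ->  (3x)(y/3) = xy   [equals xy: invariant]
(C) x^2 + y^2  ->  (3x)^2 + (y/3)^2 = 9x^2 + y^2/9   [differs from x^2 + y^2: not invariant]
(D) x^2 + xy  ->  (3x)^2 + (3x)(y/3) = 9x^2 + xy   [differs from x^2 + xy: not invariant]

Only option (B), xy, is unchanged by the transformation.
The factors 3 and 1/3 cancel only in the pure product xy.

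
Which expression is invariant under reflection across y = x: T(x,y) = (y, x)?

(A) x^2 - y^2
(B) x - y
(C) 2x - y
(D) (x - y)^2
D

The map is reflection across y = x: T(x,y) = (y, x).
Substitute the transformed coordinates into each option and compare with the original:
(A) x^2 - y^2  ->  (y)^2 - (x)^2 = -x^2 + y^2   [differs from x^2 - y^2: not invariant]
(B) x - y  ->  (y) - (x) = -x + y   [differs from x - y: not invariant]
(C) 2x - y  ->  2(y) - (x) = -x + 2y   [differs from 2x - y: not invariant]
(D) (x - y)^2  ->  ((y) - (x))^2 = x^2 - 2xy + y^2   [equals (x - y)^2: invariant]

Only option (D), (x - y)^2, is unchanged by the transformation.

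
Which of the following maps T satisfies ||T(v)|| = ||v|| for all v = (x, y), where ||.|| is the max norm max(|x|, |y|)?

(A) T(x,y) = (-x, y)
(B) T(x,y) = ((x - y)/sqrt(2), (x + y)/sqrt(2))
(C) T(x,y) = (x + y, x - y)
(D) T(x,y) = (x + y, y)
A

A transformation preserves a norm if ||T(v)|| = ||v|| for every v; a single vector where the norm changes rules an option out.

(A) T(x,y) = (-x, y): preserves the norm -- it only permutes the coordinates and/or flips signs, which leaves max(|x|, |y|) unchanged.
(B) T(x,y) = ((x - y)/sqrt(2), (x + y)/sqrt(2)): v = (1, 0) has norm max(|1|, |0|) = 1, but T(v) = (sqrt(2)/2, sqrt(2)/2) has norm sqrt(2)/2 -- not preserved.
(C) T(x,y) = (x + y, x - y): v = (1, 1) has norm max(|1|, |1|) = 1, but T(v) = (2, 0) has norm 2 -- not preserved.
(D) T(x,y) = (x + y, y): v = (1, 1) has norm max(|1|, |1|) = 1, but T(v) = (2, 1) has norm 2 -- not preserved.

Therefore the answer is (A).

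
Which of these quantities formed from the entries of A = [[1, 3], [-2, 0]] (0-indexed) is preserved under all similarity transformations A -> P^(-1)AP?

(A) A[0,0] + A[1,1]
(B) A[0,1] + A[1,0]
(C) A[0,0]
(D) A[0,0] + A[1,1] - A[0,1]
A

A[0,0] + A[1,1] is the trace of A. By the cyclic property of the trace, tr(P^(-1)AP) = tr(APP^(-1)) = tr(A), so it is the same for every matrix similar to A.

The other combinations are not similarity invariants. For example, take P = [[1, 1], [1, 2]] (det P = 1), so P^(-1) = [[2, -1], [-1, 1]] and
B = P^(-1)AP = [[10, 16], [-6, -9]].
Evaluating each option on A and on B:
(A) A[0,0] + A[1,1]: 1 for A, 1 for B -> unchanged
(B) A[0,1] + A[1,0]: 1 for A, 10 for B -> changes
(C) A[0,0]: 1 for A, 10 for B -> changes
(D) A[0,0] + A[1,1] - A[0,1]: -2 for A, -15 for B -> changes

Only (A) A[0,0] + A[1,1] = 1 survives (and it does so for every P, not just this one), so it is the invariant.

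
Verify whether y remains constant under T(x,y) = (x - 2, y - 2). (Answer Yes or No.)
No

Substitute T(x,y) = (x - 2, y - 2) into the expression and compare with the original.

Original: y
After applying T: (y - 2) = y - 2

This differs from the original y (difference: -2), so the expression is NOT invariant.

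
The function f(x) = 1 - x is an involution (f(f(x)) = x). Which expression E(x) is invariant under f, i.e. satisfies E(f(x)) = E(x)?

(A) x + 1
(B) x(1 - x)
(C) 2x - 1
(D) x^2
B

Replace x by f(x) = 1 - x in each option and simplify. As a quick numerical cross-check, also compare E(3) with E(f(3)) = E(-2).

(A) x + 1  ->  (1 - x) + 1 = 2 - x; check: E(3) = 4 but E(-2) = -1.   [not invariant]
(B) x(1 - x)  ->  (1 - x)(1 - (1 - x)), which simplifies back to x(1 - x); check: E(3) = -6, E(-2) = -6.   [invariant]
(C) 2x - 1  ->  2(1 - x) - 1 = 1 - 2x; check: E(3) = 5 but E(-2) = -5.   [not invariant]
(D) x^2  ->  (1 - x)^2 = (x - 1)^2; check: E(3) = 9 but E(-2) = 4.   [not invariant]

Only (B) is unchanged. E is symmetric under swapping x with f(x) = 1 - x, which is exactly what an involution does.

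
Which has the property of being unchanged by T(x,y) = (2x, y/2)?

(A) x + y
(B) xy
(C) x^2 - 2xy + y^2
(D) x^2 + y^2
B

An expression E(x,y) is invariant under T if E(T(x,y)) = E(x,y). Here T(x,y) = (2x, y/2).
Substitute the transformed coordinates into each option and compare with the original:
(A) x + y  ->  (2x) + (y/2) = 2x + y/2   [differs from x + y: not invariant]
(B) xy  ->  (2x)(y/2) = xy   [equals xy: invariant]
(C) x^2 - 2xy + y^2  ->  (2x)^2 - 2(2x)(y/2) + (y/2)^2 = 4x^2 - 2xy + y^2/4   [differs from x^2 - 2xy + y^2: not invariant]
(D) x^2 + y^2  ->  (2x)^2 + (y/2)^2 = 4x^2 + y^2/4   [differs from x^2 + y^2: not invariant]

Only option (B), xy, is unchanged by the transformation.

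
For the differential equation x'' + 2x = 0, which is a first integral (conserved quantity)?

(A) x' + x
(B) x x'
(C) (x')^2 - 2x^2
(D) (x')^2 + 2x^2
D

A first integral I satisfies dI/dt = 0 along every solution. Differentiate each option and use the equation of motion:
(A) d/dt[x' + x] = x'' + x' = -2x + x', not identically 0
(B) d/dt[x x'] = (x')^2 + x x'' = (x')^2 - 2x^2, not identically 0
(C) d/dt[(x')^2 - 2x^2] = 2x'x'' - 4x x' = -8x x', not identically 0
(D) d/dt[(x')^2 + 2x^2] = 2x'x'' + 4x x' = 2x'(-2x) + 4x x' = 0

Only (D) has zero time-derivative. So the energy-like quantity (x')^2 + 2x^2 is the first integral.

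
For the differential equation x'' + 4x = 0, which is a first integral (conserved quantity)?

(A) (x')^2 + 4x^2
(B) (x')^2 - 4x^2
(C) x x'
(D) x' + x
A

A first integral I satisfies dI/dt = 0 along every solution. Differentiate each option and use the equation of motion:
(A) d/dt[(x')^2 + 4x^2] = 2x'x'' + 8x x' = 2x'(-4x) + 8x x' = 0
(B) d/dt[(x')^2 - 4x^2] = 2x'x'' - 8x x' = -16x x', not identically 0
(C) d/dt[x x'] = (x')^2 + x x'' = (x')^2 - 4x^2, not identically 0
(D) d/dt[x' + x] = x'' + x' = -4x + x', not identically 0

Only (A) has zero time-derivative. So the energy-like quantity (x')^2 + 4x^2 is the first integral.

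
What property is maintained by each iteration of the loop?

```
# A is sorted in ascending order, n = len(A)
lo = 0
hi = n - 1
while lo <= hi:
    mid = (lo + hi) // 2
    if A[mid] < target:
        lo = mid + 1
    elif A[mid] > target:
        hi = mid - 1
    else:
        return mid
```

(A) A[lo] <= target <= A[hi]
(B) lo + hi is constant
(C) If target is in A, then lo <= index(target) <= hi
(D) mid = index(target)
C

A loop invariant must hold before the first iteration and be re-established by every execution of the body.

(C) If target is in A, then lo <= index(target) <= hi: Before the loop [lo, hi] = [0, n-1] covers every index. When A[mid] < target, sortedness puts target strictly to the right of mid, so setting lo = mid + 1 keeps index(target) in [lo, hi]; symmetrically for hi = mid - 1. Hence 'if target is in A then lo <= index(target) <= hi' holds after every iteration, and when lo > hi it proves target is absent.

The other options fail:
(A) A[lo] <= target <= A[hi]: fails when target is not in A (e.g. target < A[0] already violates it before the loop), so it is not maintained in general.
(B) lo + hi is constant: each iteration moves exactly one of lo, hi, so lo + hi changes (e.g. 0 + (n-1) becomes (mid+1) + (n-1)).
(D) mid = index(target): mid is just the current probe; it equals index(target) only on the iteration that returns.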